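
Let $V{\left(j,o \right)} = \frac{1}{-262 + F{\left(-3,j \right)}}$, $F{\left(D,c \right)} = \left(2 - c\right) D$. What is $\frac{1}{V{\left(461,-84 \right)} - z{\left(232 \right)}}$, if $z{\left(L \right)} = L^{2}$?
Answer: $- \frac{1115}{60013759} \approx -1.8579 \cdot 10^{-5}$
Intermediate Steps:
$F{\left(D,c \right)} = D \left(2 - c\right)$
$V{\left(j,o \right)} = \frac{1}{-268 + 3 j}$ ($V{\left(j,o \right)} = \frac{1}{-262 - 3 \left(2 - j\right)} = \frac{1}{-262 + \left(-6 + 3 j\right)} = \frac{1}{-268 + 3 j}$)
$\frac{1}{V{\left(461,-84 \right)} - z{\left(232 \right)}} = \frac{1}{\frac{1}{-268 + 3 \cdot 461} - 232^{2}} = \frac{1}{\frac{1}{-268 + 1383} - 53824} = \frac{1}{\frac{1}{1115} - 53824} = \frac{1}{- \frac{60013759}{1115}} = - \frac{1115}{60013759}$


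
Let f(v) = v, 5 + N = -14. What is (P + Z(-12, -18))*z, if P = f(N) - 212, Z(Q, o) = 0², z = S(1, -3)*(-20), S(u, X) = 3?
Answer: 13860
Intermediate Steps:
N = -19 (N = -5 - 14 = -19)
z = -60 (z = 3*(-20) = -60)
Z(Q, o) = 0
P = -231 (P = -19 - 212 = -231)
(P + Z(-12, -18))*z = (-231 + 0)*(-60) = -231*(-60) = 13860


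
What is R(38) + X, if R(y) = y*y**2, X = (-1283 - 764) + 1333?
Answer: 54158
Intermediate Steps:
X = -714 (X = -2047 + 1333 = -714)
R(y) = y**3
R(38) + X = 38**3 - 714 = 54872 - 714 = 54158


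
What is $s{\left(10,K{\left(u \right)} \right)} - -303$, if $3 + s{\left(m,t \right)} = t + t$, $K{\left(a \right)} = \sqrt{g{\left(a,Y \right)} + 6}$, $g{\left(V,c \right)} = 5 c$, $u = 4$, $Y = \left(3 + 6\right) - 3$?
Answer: $312$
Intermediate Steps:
$Y = 6$ ($Y = 9 - 3 = 6$)
$K{\left(a \right)} = 6$ ($K{\left(a \right)} = \sqrt{5 \cdot 6 + 6} = \sqrt{30 + 6} = \sqrt{36} = 6$)
$s{\left(m,t \right)} = -3 + 2 t$ ($s{\left(m,t \right)} = -3 + \left(t + t\right) = -3 + 2 t$)
$s{\left(10,K{\left(u \right)} \right)} - -303 = \left(-3 + 2 \cdot 6\right) - -303 = \left(-3 + 12\right) + 303 = 9 + 303 = 312$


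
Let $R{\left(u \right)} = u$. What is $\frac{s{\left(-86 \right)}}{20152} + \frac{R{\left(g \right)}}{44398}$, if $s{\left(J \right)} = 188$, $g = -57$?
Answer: $\frac{449885}{55919281} \approx 0.0080453$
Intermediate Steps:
$\frac{s{\left(-86 \right)}}{20152} + \frac{R{\left(g \right)}}{44398} = \frac{188}{20152} - \frac{57}{44398} = 188 \cdot \frac{1}{20152} - \frac{57}{44398} = \frac{47}{5038} - \frac{57}{44398} = \frac{449885}{55919281}$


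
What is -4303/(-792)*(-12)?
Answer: -4303/66 ≈ -65.197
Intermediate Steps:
-4303/(-792)*(-12) = -4303*(-1/792)*(-12) = (4303/792)*(-12) = -4303/66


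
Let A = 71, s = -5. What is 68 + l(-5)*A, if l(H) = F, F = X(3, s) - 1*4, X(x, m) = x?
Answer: -3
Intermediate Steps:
F = -1 (F = 3 - 1*4 = 3 - 4 = -1)
l(H) = -1
68 + l(-5)*A = 68 - 1*71 = 68 - 71 = -3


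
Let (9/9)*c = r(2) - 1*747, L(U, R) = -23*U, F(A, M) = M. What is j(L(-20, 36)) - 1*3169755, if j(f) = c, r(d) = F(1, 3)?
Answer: -3170499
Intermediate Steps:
r(d) = 3
c = -744 (c = 3 - 1*747 = 3 - 747 = -744)
j(f) = -744
j(L(-20, 36)) - 1*3169755 = -744 - 1*3169755 = -744 - 3169755 = -3170499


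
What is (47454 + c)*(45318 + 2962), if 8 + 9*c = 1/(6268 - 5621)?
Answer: 1482300429640/647 ≈ 2.2910e+9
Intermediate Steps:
c = -575/647 (c = -8/9 + 1/(9*(6268 - 5621)) = -8/9 + (⅑)/647 = -8/9 + (⅑)*(1/647) = -8/9 + 1/5823 = -575/647 ≈ -0.88872)
(47454 + c)*(45318 + 2962) = (47454 - 575/647)*(45318 + 2962) = (30702163/647)*48280 = 1482300429640/647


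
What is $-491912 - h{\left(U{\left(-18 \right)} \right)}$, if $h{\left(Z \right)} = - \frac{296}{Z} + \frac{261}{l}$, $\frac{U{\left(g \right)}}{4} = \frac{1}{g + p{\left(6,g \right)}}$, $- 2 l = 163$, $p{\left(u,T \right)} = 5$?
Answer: $- \frac{80337940}{163} \approx -4.9287 \cdot 10^{5}$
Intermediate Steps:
$l = - \frac{163}{2}$ ($l = \left(- \frac{1}{2}\right) 163 = - \frac{163}{2} \approx -81.5$)
$U{\left(g \right)} = \frac{4}{5 + g}$ ($U{\left(g \right)} = \frac{4}{g + 5} = \frac{4}{5 + g}$)
$h{\left(Z \right)} = - \frac{522}{163} - \frac{296}{Z}$ ($h{\left(Z \right)} = - \frac{296}{Z} + \frac{261}{- \frac{163}{2}} = - \frac{296}{Z} + 261 \left(- \frac{2}{163}\right) = - \frac{296}{Z} - \frac{522}{163} = - \frac{522}{163} - \frac{296}{Z}$)
$-491912 - h{\left(U{\left(-18 \right)} \right)} = -491912 - \left(- \frac{522}{163} - \frac{296}{4 \frac{1}{5 - 18}}\right) = -491912 - \left(- \frac{522}{163} - \frac{296}{4 \frac{1}{-13}}\right) = -491912 - \left(- \frac{522}{163} - \frac{296}{4 \left(- \frac{1}{13}\right)}\right) = -491912 - \left(- \frac{522}{163} - \frac{296}{- \frac{4}{13}}\right) = -491912 - \left(- \frac{522}{163} - -962\right) = -491912 - \left(- \frac{522}{163} + 962\right) = -491912 - \frac{156284}{163} = - \frac{80337940}{163}$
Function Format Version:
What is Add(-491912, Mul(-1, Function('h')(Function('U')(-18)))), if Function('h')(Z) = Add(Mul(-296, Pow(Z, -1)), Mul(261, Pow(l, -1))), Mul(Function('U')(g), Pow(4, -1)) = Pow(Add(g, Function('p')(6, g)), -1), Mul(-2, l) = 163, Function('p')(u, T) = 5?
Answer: Rational(-80337940, 163) ≈ -4.9287e+5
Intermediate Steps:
l = Rational(-163, 2) (l = Mul(Rational(-1, 2), 163) = Rational(-163, 2) ≈ -81.500)
Function('U')(g) = Mul(4, Pow(Add(5, g), -1)) (Function('U')(g) = Mul(4, Pow(Add(g, 5), -1)) = Mul(4, Pow(Add(5, g), -1)))
Function('h')(Z) = Add(Rational(-522, 163), Mul(-296, Pow(Z, -1))) (Function('h')(Z) = Add(Mul(-296, Pow(Z, -1)), Mul(261, Pow(Rational(-163, 2), -1))) = Add(Mul(-296, Pow(Z, -1)), Mul(261, Rational(-2, 163))) = Add(Mul(-296, Pow(Z, -1)), Rational(-522, 163)) = Add(Rational(-522, 163), Mul(-296, Pow(Z, -1))))
Add(-491912, Mul(-1, Function('h')(Function('U')(-18)))) = Add(-491912, Mul(-1, Add(Rational(-522, 163), Mul(-296, Pow(Mul(4, Pow(Add(5, -18), -1)), -1))))) = Add(-491912, Mul(-1, Add(Rational(-522, 163), Mul(-296, Pow(Mul(4, Pow(-13, -1)), -1))))) = Add(-491912, Mul(-1, Add(Rational(-522, 163), Mul(-296, Pow(Mul(4, Rational(-1, 13)), -1))))) = Add(-491912, Mul(-1, Add(Rational(-522, 163), Mul(-296, Pow(Rational(-4, 13), -1))))) = Add(-491912, Mul(-1, Add(Rational(-522, 163), Mul(-296, Rational(-13, 4))))) = Add(-491912, Mul(-1, Add(Rational(-522, 163), 962))) = Add(-491912, Mul(-1, Rational(156284, 163))) = Add(-491912, Rational(-156284, 163)) = Rational(-80337940, 163)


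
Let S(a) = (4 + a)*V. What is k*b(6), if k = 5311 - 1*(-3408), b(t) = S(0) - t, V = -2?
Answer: -122066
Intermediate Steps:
S(a) = -8 - 2*a (S(a) = (4 + a)*(-2) = -8 - 2*a)
b(t) = -8 - t (b(t) = (-8 - 2*0) - t = (-8 + 0) - t = -8 - t)
k = 8719 (k = 5311 + 3408 = 8719)
k*b(6) = 8719*(-8 - 1*6) = 8719*(-8 - 6) = 8719*(-14) = -122066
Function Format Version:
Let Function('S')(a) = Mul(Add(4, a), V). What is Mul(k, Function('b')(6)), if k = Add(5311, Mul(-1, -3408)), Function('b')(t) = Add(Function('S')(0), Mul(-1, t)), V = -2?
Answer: -122066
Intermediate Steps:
Function('S')(a) = Add(-8, Mul(-2, a)) (Function('S')(a) = Mul(Add(4, a), -2) = Add(-8, Mul(-2, a)))
Function('b')(t) = Add(-8, Mul(-1, t)) (Function('b')(t) = Add(Add(-8, Mul(-2, 0)), Mul(-1, t)) = Add(Add(-8, 0), Mul(-1, t)) = Add(-8, Mul(-1, t)))
k = 8719 (k = Add(5311, 3408) = 8719)
Mul(k, Function('b')(6)) = Mul(8719, Add(-8, Mul(-1, 6))) = Mul(8719, Add(-8, -6)) = Mul(8719, -14) = -122066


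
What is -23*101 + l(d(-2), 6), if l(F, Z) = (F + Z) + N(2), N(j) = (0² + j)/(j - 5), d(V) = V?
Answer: -6959/3 ≈ -2319.7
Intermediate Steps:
N(j) = j/(-5 + j) (N(j) = (0 + j)/(-5 + j) = j/(-5 + j))
l(F, Z) = -⅔ + F + Z (l(F, Z) = (F + Z) + 2/(-5 + 2) = (F + Z) + 2/(-3) = (F + Z) + 2*(-⅓) = (F + Z) - ⅔ = -⅔ + F + Z)
-23*101 + l(d(-2), 6) = -23*101 + (-⅔ - 2 + 6) = -2323 + 10/3 = -6959/3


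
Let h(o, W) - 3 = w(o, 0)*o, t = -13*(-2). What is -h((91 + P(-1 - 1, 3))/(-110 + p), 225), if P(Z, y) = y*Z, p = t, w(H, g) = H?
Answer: -28393/7056 ≈ -4.0239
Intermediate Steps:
t = 26
p = 26
P(Z, y) = Z*y
h(o, W) = 3 + o² (h(o, W) = 3 + o*o = 3 + o²)
-h((91 + P(-1 - 1, 3))/(-110 + p), 225) = -(3 + ((91 + (-1 - 1)*3)/(-110 + 26))²) = -(3 + ((91 - 2*3)/(-84))²) = -(3 + ((91 - 6)*(-1/84))²) = -(3 + (85*(-1/84))²) = -(3 + (-85/84)²) = -(3 + 7225/7056) = -1*28393/7056 = -28393/7056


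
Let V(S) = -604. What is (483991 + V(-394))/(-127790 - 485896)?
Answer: -161129/204562 ≈ -0.78768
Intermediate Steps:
(483991 + V(-394))/(-127790 - 485896) = (483991 - 604)/(-127790 - 485896) = 483387/(-613686) = 483387*(-1/613686) = -161129/204562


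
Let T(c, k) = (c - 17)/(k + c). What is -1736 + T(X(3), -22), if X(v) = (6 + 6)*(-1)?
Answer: -58995/34 ≈ -1735.1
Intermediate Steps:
X(v) = -12 (X(v) = 12*(-1) = -12)
T(c, k) = (-17 + c)/(c + k)
-1736 + T(X(3), -22) = -1736 + (-17 - 12)/(-12 - 22) = -1736 - 29/(-34) = -1736 - 1/34*(-29) = -1736 + 29/34 = -58995/34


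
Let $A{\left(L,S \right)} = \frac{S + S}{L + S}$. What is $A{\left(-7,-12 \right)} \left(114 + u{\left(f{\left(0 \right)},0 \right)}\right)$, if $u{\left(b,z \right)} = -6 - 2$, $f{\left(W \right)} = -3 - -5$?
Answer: $\frac{2544}{19} \approx 133.89$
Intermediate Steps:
$f{\left(W \right)} = 2$ ($f{\left(W \right)} = -3 + 5 = 2$)
$A{\left(L,S \right)} = \frac{2 S}{L + S}$
$u{\left(b,z \right)} = -8$
$A{\left(-7,-12 \right)} \left(114 + u{\left(f{\left(0 \right)},0 \right)}\right) = 2 \left(-12\right) \frac{1}{-7 - 12} \left(114 - 8\right) = 2 \left(-12\right) \frac{1}{-19} \cdot 106 = 2 \left(-12\right) \left(- \frac{1}{19}\right) 106 = \frac{24}{19} \cdot 106 = \frac{2544}{19}$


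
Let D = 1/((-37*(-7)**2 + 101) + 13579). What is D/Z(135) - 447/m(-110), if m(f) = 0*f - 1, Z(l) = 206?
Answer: 1092737095/2444602 ≈ 447.00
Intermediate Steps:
m(f) = -1 (m(f) = 0 - 1 = -1)
D = 1/11867 (D = 1/((-37*49 + 101) + 13579) = 1/((-1813 + 101) + 13579) = 1/(-1712 + 13579) = 1/11867 ≈ 8.4267e-5)
D/Z(135) - 447/m(-110) = (1/11867)/206 - 447/(-1) = (1/11867)*(1/206) - 447*(-1) = 1/2444602 + 447 = 1092737095/2444602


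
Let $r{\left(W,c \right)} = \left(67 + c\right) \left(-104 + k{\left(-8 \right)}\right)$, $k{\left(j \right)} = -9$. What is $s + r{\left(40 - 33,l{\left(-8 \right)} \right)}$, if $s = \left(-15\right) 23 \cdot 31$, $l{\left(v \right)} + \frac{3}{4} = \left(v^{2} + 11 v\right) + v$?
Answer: $- \frac{58261}{4} \approx -14565.0$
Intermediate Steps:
$l{\left(v \right)} = - \frac{3}{4} + v^{2} + 12 v$ ($l{\left(v \right)} = - \frac{3}{4} + \left(\left(v^{2} + 11 v\right) + v\right) = - \frac{3}{4} + \left(v^{2} + 12 v\right) = - \frac{3}{4} + v^{2} + 12 v$)
$r{\left(W,c \right)} = -7571 - 113 c$ ($r{\left(W,c \right)} = \left(67 + c\right) \left(-104 - 9\right) = \left(67 + c\right) \left(-113\right) = -7571 - 113 c$)
$s = -10695$ ($s = \left(-345\right) 31 = -10695$)
$s + r{\left(40 - 33,l{\left(-8 \right)} \right)} = -10695 - \left(7571 + 113 \left(- \frac{3}{4} + \left(-8\right)^{2} + 12 \left(-8\right)\right)\right) = -10695 - \left(7571 + 113 \left(- \frac{3}{4} + 64 - 96\right)\right) = -10695 - \frac{15481}{4} = - \frac{58261}{4}$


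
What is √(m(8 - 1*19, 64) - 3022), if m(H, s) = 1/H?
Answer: I*√365673/11 ≈ 54.974*I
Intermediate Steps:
√(m(8 - 1*19, 64) - 3022) = √(1/(8 - 1*19) - 3022) = √(1/(8 - 19) - 3022) = √(1/(-11) - 3022) = √(-1/11 - 3022) = √(-33243/11) = I*√365673/11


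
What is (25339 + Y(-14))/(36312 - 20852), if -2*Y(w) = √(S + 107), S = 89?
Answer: 6333/3865 ≈ 1.6386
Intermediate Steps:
Y(w) = -7 (Y(w) = -√(89 + 107)/2 = -√196/2 = -½*14 = -7)
(25339 + Y(-14))/(36312 - 20852) = (25339 - 7)/(36312 - 20852) = 25332/15460 = 25332*(1/15460) = 6333/3865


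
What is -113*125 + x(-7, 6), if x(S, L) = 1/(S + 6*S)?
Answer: -692126/49 ≈ -14125.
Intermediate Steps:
x(S, L) = 1/(7*S)
-113*125 + x(-7, 6) = -113*125 + (⅐)/(-7) = -14125 + (⅐)*(-⅐) = -14125 - 1/49 = -692126/49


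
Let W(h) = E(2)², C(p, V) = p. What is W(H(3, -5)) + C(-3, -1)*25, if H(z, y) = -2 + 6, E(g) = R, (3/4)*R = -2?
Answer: -611/9 ≈ -67.889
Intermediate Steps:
R = -8/3 (R = (4/3)*(-2) = -8/3 ≈ -2.6667)
E(g) = -8/3
H(z, y) = 4
W(h) = 64/9 (W(h) = (-8/3)² = 64/9)
W(H(3, -5)) + C(-3, -1)*25 = 64/9 - 3*25 = 64/9 - 75 = -611/9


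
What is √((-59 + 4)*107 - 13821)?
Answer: I*√19706 ≈ 140.38*I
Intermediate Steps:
√((-59 + 4)*107 - 13821) = √(-55*107 - 13821) = √(-5885 - 13821) = √(-19706) = I*√19706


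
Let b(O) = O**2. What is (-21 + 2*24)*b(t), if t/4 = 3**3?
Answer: 314928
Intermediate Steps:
t = 108 (t = 4*3**3 = 4*27 = 108)
(-21 + 2*24)*b(t) = (-21 + 2*24)*108**2 = (-21 + 48)*11664 = 27*11664 = 314928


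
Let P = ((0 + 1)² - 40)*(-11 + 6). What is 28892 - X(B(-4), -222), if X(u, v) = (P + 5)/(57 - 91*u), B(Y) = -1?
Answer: 1068954/37 ≈ 28891.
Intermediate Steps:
P = 195 (P = (1² - 40)*(-5) = (1 - 40)*(-5) = -39*(-5) = 195)
X(u, v) = 200/(57 - 91*u) (X(u, v) = (195 + 5)/(57 - 91*u) = 200/(57 - 91*u))
28892 - X(B(-4), -222) = 28892 - (-200)/(-57 + 91*(-1)) = 28892 - (-200)/(-57 - 91) = 28892 - (-200)/(-148) = 28892 - (-200)*(-1)/148 = 28892 - 1*50/37 = 28892 - 50/37 = 1068954/37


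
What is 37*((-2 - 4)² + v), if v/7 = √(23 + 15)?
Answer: 1332 + 259*√38 ≈ 2928.6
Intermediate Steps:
v = 7*√38 (v = 7*√(23 + 15) = 7*√38 ≈ 43.151)
37*((-2 - 4)² + v) = 37*((-2 - 4)² + 7*√38) = 37*((-6)² + 7*√38) = 37*(36 + 7*√38) = 1332 + 259*√38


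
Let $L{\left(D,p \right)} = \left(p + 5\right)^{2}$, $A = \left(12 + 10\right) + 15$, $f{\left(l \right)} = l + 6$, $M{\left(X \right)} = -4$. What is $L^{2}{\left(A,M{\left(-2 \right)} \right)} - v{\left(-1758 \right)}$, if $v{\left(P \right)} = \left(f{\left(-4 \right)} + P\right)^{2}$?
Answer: $-3083535$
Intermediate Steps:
$f{\left(l \right)} = 6 + l$
$A = 37$ ($A = 22 + 15 = 37$)
$L{\left(D,p \right)} = \left(5 + p\right)^{2}$
$v{\left(P \right)} = \left(2 + P\right)^{2}$ ($v{\left(P \right)} = \left(\left(6 - 4\right) + P\right)^{2} = \left(2 + P\right)^{2}$)
$L^{2}{\left(A,M{\left(-2 \right)} \right)} - v{\left(-1758 \right)} = \left(\left(5 - 4\right)^{2}\right)^{2} - \left(2 - 1758\right)^{2} = \left(1^{2}\right)^{2} - \left(-1756\right)^{2} = 1^{2} - 3083536 = 1 - 3083536 = -3083535$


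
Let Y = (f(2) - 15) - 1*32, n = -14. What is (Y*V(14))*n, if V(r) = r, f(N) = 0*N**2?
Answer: 9212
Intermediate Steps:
f(N) = 0
Y = -47 (Y = (0 - 15) - 1*32 = -15 - 32 = -47)
(Y*V(14))*n = -47*14*(-14) = -658*(-14) = 9212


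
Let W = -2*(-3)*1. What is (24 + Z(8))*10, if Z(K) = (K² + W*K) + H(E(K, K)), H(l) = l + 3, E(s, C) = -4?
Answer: 1350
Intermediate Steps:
H(l) = 3 + l
W = 6 (W = 6*1 = 6)
Z(K) = -1 + K² + 6*K (Z(K) = (K² + 6*K) + (3 - 4) = (K² + 6*K) - 1 = -1 + K² + 6*K)
(24 + Z(8))*10 = (24 + (-1 + 8² + 6*8))*10 = (24 + (-1 + 64 + 48))*10 = (24 + 111)*10 = 135*10 = 1350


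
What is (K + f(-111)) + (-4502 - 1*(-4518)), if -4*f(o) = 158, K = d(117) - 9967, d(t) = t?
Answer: -19747/2 ≈ -9873.5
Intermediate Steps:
K = -9850 (K = 117 - 9967 = -9850)
f(o) = -79/2 (f(o) = -¼*158 = -79/2)
(K + f(-111)) + (-4502 - 1*(-4518)) = (-9850 - 79/2) + (-4502 - 1*(-4518)) = -19779/2 + (-4502 + 4518) = -19779/2 + 16 = -19747/2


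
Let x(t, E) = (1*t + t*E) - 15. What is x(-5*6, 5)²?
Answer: 38025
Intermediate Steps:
x(t, E) = -15 + t + E*t (x(t, E) = (t + E*t) - 15 = -15 + t + E*t)
x(-5*6, 5)² = (-15 - 5*6 + 5*(-5*6))² = (-15 - 30 + 5*(-30))² = (-15 - 30 - 150)² = (-195)² = 38025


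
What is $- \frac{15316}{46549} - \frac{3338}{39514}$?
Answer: $- \frac{380288493}{919668593} \approx -0.41351$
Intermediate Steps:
$- \frac{15316}{46549} - \frac{3338}{39514} = \left(-15316\right) \frac{1}{46549} - \frac{1669}{19757} = - \frac{15316}{46549} - \frac{1669}{19757} = - \frac{380288493}{919668593}$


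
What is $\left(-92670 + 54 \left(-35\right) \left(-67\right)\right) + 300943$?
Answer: $334903$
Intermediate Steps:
$\left(-92670 + 54 \left(-35\right) \left(-67\right)\right) + 300943 = \left(-92670 - -126630\right) + 300943 = \left(-92670 + 126630\right) + 300943 = 33960 + 300943 = 334903$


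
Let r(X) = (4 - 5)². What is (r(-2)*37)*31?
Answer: 1147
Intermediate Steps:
r(X) = 1 (r(X) = (-1)² = 1)
(r(-2)*37)*31 = (1*37)*31 = 37*31 = 1147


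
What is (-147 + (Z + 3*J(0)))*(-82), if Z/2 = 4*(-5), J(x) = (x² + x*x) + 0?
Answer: 15334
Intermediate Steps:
J(x) = 2*x² (J(x) = (x² + x²) + 0 = 2*x² + 0 = 2*x²)
Z = -40 (Z = 2*(4*(-5)) = 2*(-20) = -40)
(-147 + (Z + 3*J(0)))*(-82) = (-147 + (-40 + 3*(2*0²)))*(-82) = (-147 + (-40 + 3*(2*0)))*(-82) = (-147 + (-40 + 3*0))*(-82) = (-147 + (-40 + 0))*(-82) = (-147 - 40)*(-82) = -187*(-82) = 15334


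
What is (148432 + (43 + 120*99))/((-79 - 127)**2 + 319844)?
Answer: 32071/72456 ≈ 0.44263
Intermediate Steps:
(148432 + (43 + 120*99))/((-79 - 127)**2 + 319844) = (148432 + (43 + 11880))/((-206)**2 + 319844) = (148432 + 11923)/(42436 + 319844) = 160355/362280 = 160355*(1/362280) = 32071/72456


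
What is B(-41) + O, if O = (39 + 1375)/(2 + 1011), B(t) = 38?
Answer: 39908/1013 ≈ 39.396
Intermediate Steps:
O = 1414/1013 ≈ 1.3959
B(-41) + O = 38 + 1414/1013 = 39908/1013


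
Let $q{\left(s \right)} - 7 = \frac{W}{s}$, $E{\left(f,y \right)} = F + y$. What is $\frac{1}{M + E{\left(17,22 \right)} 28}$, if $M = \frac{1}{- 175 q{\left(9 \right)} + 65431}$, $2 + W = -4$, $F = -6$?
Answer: $\frac{192968}{86449667} \approx 0.0022321$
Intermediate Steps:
$W = -6$ ($W = -2 - 4 = -6$)
$E{\left(f,y \right)} = -6 + y$
$q{\left(s \right)} = 7 - \frac{6}{s}$
$M = \frac{3}{192968}$ ($M = \frac{1}{- 175 \left(7 - \frac{6}{9}\right) + 65431} = \frac{1}{- 175 \left(7 - \frac{2}{3}\right) + 65431} = \frac{1}{\left(-175\right) \frac{19}{3} + 65431} = \frac{1}{- \frac{3325}{3} + 65431} = \frac{1}{\frac{192968}{3}} = \frac{3}{192968} \approx 1.5547 \cdot 10^{-5}$)
$\frac{1}{M + E{\left(17,22 \right)} 28} = \frac{1}{\frac{3}{192968} + \left(-6 + 22\right) 28} = \frac{1}{\frac{3}{192968} + 16 \cdot 28} = \frac{1}{\frac{3}{192968} + 448} = \frac{1}{\frac{86449667}{192968}} = \frac{192968}{86449667}$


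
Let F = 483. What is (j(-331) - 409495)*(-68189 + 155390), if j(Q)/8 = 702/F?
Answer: -5748884892423/161 ≈ -3.5707e+10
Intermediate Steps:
j(Q) = 1872/161 (j(Q) = 8*(702/483) = 8*(702*(1/483)) = 8*(234/161) = 1872/161)
(j(-331) - 409495)*(-68189 + 155390) = (1872/161 - 409495)*(-68189 + 155390) = -65926823/161*87201 = -5748884892423/161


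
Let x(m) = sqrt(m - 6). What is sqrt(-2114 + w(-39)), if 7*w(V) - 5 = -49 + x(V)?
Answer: sqrt(-103894 + 21*I*sqrt(5))/7 ≈ 0.010406 + 46.047*I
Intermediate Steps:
x(m) = sqrt(-6 + m)
w(V) = -44/7 + sqrt(-6 + V)/7 (w(V) = 5/7 + (-49 + sqrt(-6 + V))/7 = 5/7 + (-7 + sqrt(-6 + V)/7) = -44/7 + sqrt(-6 + V)/7)
sqrt(-2114 + w(-39)) = sqrt(-2114 + (-44/7 + sqrt(-6 - 39)/7)) = sqrt(-2114 + (-44/7 + sqrt(-45)/7)) = sqrt(-2114 + (-44/7 + (3*I*sqrt(5))/7)) = sqrt(-2114 + (-44/7 + 3*I*sqrt(5)/7)) = sqrt(-14842/7 + 3*I*sqrt(5)/7)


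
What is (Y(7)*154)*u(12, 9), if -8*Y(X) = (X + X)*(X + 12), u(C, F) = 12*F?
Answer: -553014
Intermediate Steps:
Y(X) = -X*(12 + X)/4 (Y(X) = -(X + X)*(X + 12)/8 = -2*X*(12 + X)/8 = -X*(12 + X)/4)
(Y(7)*154)*u(12, 9) = (-1/4*7*(12 + 7)*154)*(12*9) = (-1/4*7*19*154)*108 = -133/4*154*108 = -10241/2*108 = -553014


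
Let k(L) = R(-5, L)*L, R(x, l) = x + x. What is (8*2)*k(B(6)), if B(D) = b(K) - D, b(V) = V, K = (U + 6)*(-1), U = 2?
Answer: 2240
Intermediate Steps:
K = -8 (K = (2 + 6)*(-1) = 8*(-1) = -8)
R(x, l) = 2*x
B(D) = -8 - D
k(L) = -10*L (k(L) = (2*(-5))*L = -10*L)
(8*2)*k(B(6)) = (8*2)*(-10*(-8 - 1*6)) = 16*(-10*(-8 - 6)) = 16*(-10*(-14)) = 16*140 = 2240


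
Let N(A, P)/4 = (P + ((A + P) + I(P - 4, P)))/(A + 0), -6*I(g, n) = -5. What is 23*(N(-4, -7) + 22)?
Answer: 5405/6 ≈ 900.83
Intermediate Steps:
I(g, n) = ⅚ (I(g, n) = -⅙*(-5) = ⅚)
N(A, P) = 4*(⅚ + A + 2*P)/A (N(A, P) = 4*((P + ((A + P) + ⅚))/(A + 0)) = 4*((P + (⅚ + A + P))/A) = 4*((⅚ + A + 2*P)/A) = 4*(⅚ + A + 2*P)/A)
23*(N(-4, -7) + 22) = 23*((⅔)*(5 + 6*(-4) + 12*(-7))/(-4) + 22) = 23*((⅔)*(-¼)*(5 - 24 - 84) + 22) = 23*((⅔)*(-¼)*(-103) + 22) = 23*(103/6 + 22) = 23*(235/6) = 5405/6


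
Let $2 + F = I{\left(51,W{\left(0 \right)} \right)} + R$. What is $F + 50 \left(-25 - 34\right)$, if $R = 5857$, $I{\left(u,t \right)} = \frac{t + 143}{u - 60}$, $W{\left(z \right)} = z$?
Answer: $\frac{26002}{9} \approx 2889.1$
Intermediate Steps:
$I{\left(u,t \right)} = \frac{143 + t}{-60 + u}$
$F = \frac{52552}{9}$ ($F = -2 + \left(\frac{143 + 0}{-60 + 51} + 5857\right) = -2 + \left(\frac{1}{-9} \cdot 143 + 5857\right) = -2 + \left(\left(- \frac{1}{9}\right) 143 + 5857\right) = -2 + \left(- \frac{143}{9} + 5857\right) = -2 + \frac{52570}{9} = \frac{52552}{9} \approx 5839.1$)
$F + 50 \left(-25 - 34\right) = \frac{52552}{9} + 50 \left(-25 - 34\right) = \frac{52552}{9} + 50 \left(-59\right) = \frac{52552}{9} - 2950 = \frac{26002}{9}$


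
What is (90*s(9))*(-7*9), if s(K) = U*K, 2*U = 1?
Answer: -25515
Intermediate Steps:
U = ½ (U = (½)*1 = ½ ≈ 0.50000)
s(K) = K/2
(90*s(9))*(-7*9) = (90*((½)*9))*(-7*9) = (90*(9/2))*(-63) = 405*(-63) = -25515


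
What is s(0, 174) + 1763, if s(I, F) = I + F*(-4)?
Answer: 1067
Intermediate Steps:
s(I, F) = I - 4*F
s(0, 174) + 1763 = (0 - 4*174) + 1763 = (0 - 696) + 1763 = -696 + 1763 = 1067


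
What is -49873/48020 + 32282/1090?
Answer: 149582007/5234180 ≈ 28.578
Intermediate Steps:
-49873/48020 + 32282/1090 = -49873*1/48020 + 32282*(1/1090) = -49873/48020 + 16141/545 = 149582007/5234180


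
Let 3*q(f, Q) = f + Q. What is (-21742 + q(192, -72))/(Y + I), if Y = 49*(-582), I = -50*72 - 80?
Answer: 10851/16099 ≈ 0.67402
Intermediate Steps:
I = -3680 (I = -3600 - 80 = -3680)
Y = -28518
q(f, Q) = Q/3 + f/3 (q(f, Q) = (f + Q)/3 = (Q + f)/3 = Q/3 + f/3)
(-21742 + q(192, -72))/(Y + I) = (-21742 + ((⅓)*(-72) + (⅓)*192))/(-28518 - 3680) = (-21742 + (-24 + 64))/(-32198) = (-21742 + 40)*(-1/32198) = -21702*(-1/32198) = 10851/16099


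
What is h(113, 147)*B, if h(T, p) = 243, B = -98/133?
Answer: -3402/19 ≈ -179.05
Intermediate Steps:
B = -14/19 (B = -98*1/133 = -14/19 ≈ -0.73684)
h(113, 147)*B = 243*(-14/19) = -3402/19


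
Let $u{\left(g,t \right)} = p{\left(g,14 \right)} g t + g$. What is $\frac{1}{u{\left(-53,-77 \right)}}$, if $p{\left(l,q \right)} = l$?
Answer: $- \frac{1}{216346} \approx -4.6222 \cdot 10^{-6}$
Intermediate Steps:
$u{\left(g,t \right)} = g + t g^{2}$ ($u{\left(g,t \right)} = g g t + g = g^{2} t + g = t g^{2} + g = g + t g^{2}$)
$\frac{1}{u{\left(-53,-77 \right)}} = \frac{1}{\left(-53\right) \left(1 - -4081\right)} = \frac{1}{\left(-53\right) \left(1 + 4081\right)} = \frac{1}{\left(-53\right) 4082} = \frac{1}{-216346} = - \frac{1}{216346}$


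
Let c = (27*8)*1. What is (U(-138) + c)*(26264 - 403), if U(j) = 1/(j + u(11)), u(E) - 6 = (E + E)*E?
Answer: 55862111/10 ≈ 5.5862e+6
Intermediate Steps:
u(E) = 6 + 2*E² (u(E) = 6 + (E + E)*E = 6 + (2*E)*E = 6 + 2*E²)
c = 216 (c = 216*1 = 216)
U(j) = 1/(248 + j) (U(j) = 1/(j + (6 + 2*11²)) = 1/(j + (6 + 2*121)) = 1/(j + (6 + 242)) = 1/(j + 248) = 1/(248 + j))
(U(-138) + c)*(26264 - 403) = (1/(248 - 138) + 216)*(26264 - 403) = (1/110 + 216)*25861 = (23761/110)*25861 = 55862111/10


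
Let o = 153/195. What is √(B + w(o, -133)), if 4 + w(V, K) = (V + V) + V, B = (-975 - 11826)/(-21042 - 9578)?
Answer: I*√1945936213/39806 ≈ 1.1082*I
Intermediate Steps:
o = 51/65 (o = 153*(1/195) = 51/65 ≈ 0.78462)
B = 12801/30620 (B = -12801/(-30620) = -12801*(-1/30620) = 12801/30620 ≈ 0.41806)
w(V, K) = -4 + 3*V (w(V, K) = -4 + ((V + V) + V) = -4 + (2*V + V) = -4 + 3*V)
√(B + w(o, -133)) = √(12801/30620 + (-4 + 3*(51/65))) = √(12801/30620 + (-4 + 153/65)) = √(12801/30620 - 107/65) = √(-97771/79612) = I*√1945936213/39806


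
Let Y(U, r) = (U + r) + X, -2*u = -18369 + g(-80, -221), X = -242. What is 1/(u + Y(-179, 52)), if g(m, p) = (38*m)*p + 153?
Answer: -1/327181 ≈ -3.0564e-6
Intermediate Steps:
g(m, p) = 153 + 38*m*p (g(m, p) = 38*m*p + 153 = 153 + 38*m*p)
u = -326812 (u = -(-18369 + (153 + 38*(-80)*(-221)))/2 = -(-18369 + (153 + 671840))/2 = -(-18369 + 671993)/2 = -½*653624 = -326812)
Y(U, r) = -242 + U + r (Y(U, r) = (U + r) - 242 = -242 + U + r)
1/(u + Y(-179, 52)) = 1/(-326812 + (-242 - 179 + 52)) = 1/(-326812 - 369) = 1/(-327181) = -1/327181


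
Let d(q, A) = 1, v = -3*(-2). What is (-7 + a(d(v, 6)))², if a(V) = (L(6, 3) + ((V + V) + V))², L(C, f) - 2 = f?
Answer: 3249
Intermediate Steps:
v = 6
L(C, f) = 2 + f
a(V) = (5 + 3*V)² (a(V) = ((2 + 3) + ((V + V) + V))² = (5 + (2*V + V))² = (5 + 3*V)²)
(-7 + a(d(v, 6)))² = (-7 + (5 + 3*1)²)² = (-7 + (5 + 3)²)² = (-7 + 8²)² = (-7 + 64)² = 57² = 3249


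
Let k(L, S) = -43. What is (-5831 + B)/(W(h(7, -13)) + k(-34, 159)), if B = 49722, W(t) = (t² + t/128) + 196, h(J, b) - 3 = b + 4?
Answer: 2809024/12093 ≈ 232.29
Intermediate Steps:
h(J, b) = 7 + b (h(J, b) = 3 + (b + 4) = 3 + (4 + b) = 7 + b)
W(t) = 196 + t² + t/128 (W(t) = (t² + t/128) + 196 = 196 + t² + t/128)
(-5831 + B)/(W(h(7, -13)) + k(-34, 159)) = (-5831 + 49722)/((196 + (7 - 13)² + (7 - 13)/128) - 43) = 43891/((196 + (-6)² + (1/128)*(-6)) - 43) = 43891/((196 + 36 - 3/64) - 43) = 43891/(14845/64 - 43) = 43891/(12093/64) = 43891*(64/12093) = 2809024/12093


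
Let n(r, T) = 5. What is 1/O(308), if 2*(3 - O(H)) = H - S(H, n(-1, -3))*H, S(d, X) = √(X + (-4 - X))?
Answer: -151/117665 - 308*I/117665 ≈ -0.0012833 - 0.0026176*I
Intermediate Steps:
S(d, X) = 2*I (S(d, X) = √(-4) = 2*I)
O(H) = 3 - H/2 + I*H (O(H) = 3 - (H - 2*I*H)/2 = 3 + (-H/2 + I*H) = 3 - H/2 + I*H)
1/O(308) = 1/(3 - ½*308 + I*308) = 1/(3 - 154 + 308*I) = 1/(-151 + 308*I) = (-151 - 308*I)/117665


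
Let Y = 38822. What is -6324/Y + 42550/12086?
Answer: 393861059/117300673 ≈ 3.3577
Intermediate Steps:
-6324/Y + 42550/12086 = -6324/38822 + 42550/12086 = -6324*1/38822 + 42550*(1/12086) = -3162/19411 + 21275/6043 = 393861059/117300673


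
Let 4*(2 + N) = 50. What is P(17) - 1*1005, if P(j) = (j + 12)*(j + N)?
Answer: -415/2 ≈ -207.50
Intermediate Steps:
N = 21/2 (N = -2 + (¼)*50 = -2 + 25/2 = 21/2 ≈ 10.500)
P(j) = (12 + j)*(21/2 + j) (P(j) = (j + 12)*(j + 21/2) = (12 + j)*(21/2 + j))
P(17) - 1*1005 = (126 + 17² + (45/2)*17) - 1*1005 = (126 + 289 + 765/2) - 1005 = 1595/2 - 1005 = -415/2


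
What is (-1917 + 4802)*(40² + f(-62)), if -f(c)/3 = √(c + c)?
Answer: 4616000 - 17310*I*√31 ≈ 4.616e+6 - 96378.0*I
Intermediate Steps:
f(c) = -3*√2*√c (f(c) = -3*√(c + c) = -3*√2*√c)
(-1917 + 4802)*(40² + f(-62)) = (-1917 + 4802)*(40² - 3*√2*√(-62)) = 2885*(1600 - 3*√2*I*√62) = 2885*(1600 - 6*I*√31) = 4616000 - 17310*I*√31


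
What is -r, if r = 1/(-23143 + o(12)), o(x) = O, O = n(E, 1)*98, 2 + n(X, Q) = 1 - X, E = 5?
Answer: 1/23731 ≈ 4.2139e-5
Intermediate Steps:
n(X, Q) = -1 - X (n(X, Q) = -2 + (1 - X) = -1 - X)
O = -588 (O = (-1 - 1*5)*98 = (-1 - 5)*98 = -6*98 = -588)
o(x) = -588
r = -1/23731 (r = 1/(-23143 - 588) = 1/(-23731) = -1/23731 ≈ -4.2139e-5)
-r = -1*(-1/23731) = 1/23731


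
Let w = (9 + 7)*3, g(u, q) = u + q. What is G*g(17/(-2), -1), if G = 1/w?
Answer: -19/96 ≈ -0.19792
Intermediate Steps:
g(u, q) = q + u
w = 48 (w = 16*3 = 48)
G = 1/48 ≈ 0.020833
G*g(17/(-2), -1) = (-1 + 17/(-2))/48 = (-1 + 17*(-1/2))/48 = (-1 - 17/2)/48 = (1/48)*(-19/2) = -19/96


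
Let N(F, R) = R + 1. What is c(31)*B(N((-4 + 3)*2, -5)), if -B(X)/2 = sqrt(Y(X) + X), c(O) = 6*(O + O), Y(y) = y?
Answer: -1488*I*sqrt(2) ≈ -2104.4*I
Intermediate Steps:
N(F, R) = 1 + R
c(O) = 12*O (c(O) = 6*(2*O) = 12*O)
B(X) = -2*sqrt(2)*sqrt(X) (B(X) = -2*sqrt(X + X) = -2*sqrt(2)*sqrt(X))
c(31)*B(N((-4 + 3)*2, -5)) = (12*31)*(-2*sqrt(2)*sqrt(1 - 5)) = 372*(-2*sqrt(2)*sqrt(-4)) = 372*(-2*sqrt(2)*2*I) = 372*(-4*I*sqrt(2)) = -1488*I*sqrt(2)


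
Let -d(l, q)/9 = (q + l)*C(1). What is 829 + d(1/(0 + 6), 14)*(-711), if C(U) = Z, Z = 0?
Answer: 829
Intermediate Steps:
C(U) = 0
d(l, q) = 0 (d(l, q) = -9*(q + l)*0 = -9*(l + q)*0 = -9*0 = 0)
829 + d(1/(0 + 6), 14)*(-711) = 829 + 0*(-711) = 829 + 0 = 829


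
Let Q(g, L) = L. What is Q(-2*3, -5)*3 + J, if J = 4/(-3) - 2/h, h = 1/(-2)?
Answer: -37/3 ≈ -12.333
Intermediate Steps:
h = -½ ≈ -0.50000
J = 8/3 (J = 4/(-3) - 2/(-½) = 4*(-⅓) - 2*(-2) = -4/3 + 4 = 8/3 ≈ 2.6667)
Q(-2*3, -5)*3 + J = -5*3 + 8/3 = -15 + 8/3 = -37/3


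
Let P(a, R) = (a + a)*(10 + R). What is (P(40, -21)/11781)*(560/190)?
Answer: -640/2907 ≈ -0.22016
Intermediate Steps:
P(a, R) = 2*a*(10 + R) (P(a, R) = (2*a)*(10 + R) = 2*a*(10 + R))
(P(40, -21)/11781)*(560/190) = ((2*40*(10 - 21))/11781)*(560/190) = ((2*40*(-11))*(1/11781))*(560*(1/190)) = -880*1/11781*(56/19) = -80/1071*56/19 = -640/2907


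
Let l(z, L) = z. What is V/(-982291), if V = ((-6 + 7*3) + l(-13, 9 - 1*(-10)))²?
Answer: -4/982291 ≈ -4.0721e-6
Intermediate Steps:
V = 4 (V = ((-6 + 7*3) - 13)² = ((-6 + 21) - 13)² = (15 - 13)² = 2² = 4)
V/(-982291) = 4/(-982291) = 4*(-1/982291) = -4/982291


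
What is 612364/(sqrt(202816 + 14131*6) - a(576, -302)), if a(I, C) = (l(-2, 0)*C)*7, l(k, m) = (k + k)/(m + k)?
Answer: 184933928/1256313 - 306182*sqrt(287602)/8794191 ≈ 128.53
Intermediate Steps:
l(k, m) = 2*k/(k + m) (l(k, m) = (2*k)/(k + m) = 2*k/(k + m))
a(I, C) = 14*C (a(I, C) = ((2*(-2)/(-2 + 0))*C)*7 = ((2*(-2)/(-2))*C)*7 = ((2*(-2)*(-1/2))*C)*7 = (2*C)*7 = 14*C)
612364/(sqrt(202816 + 14131*6) - a(576, -302)) = 612364/(sqrt(202816 + 14131*6) - 14*(-302)) = 612364/(sqrt(202816 + 84786) - 1*(-4228)) = 612364/(sqrt(287602) + 4228) = 612364/(4228 + sqrt(287602))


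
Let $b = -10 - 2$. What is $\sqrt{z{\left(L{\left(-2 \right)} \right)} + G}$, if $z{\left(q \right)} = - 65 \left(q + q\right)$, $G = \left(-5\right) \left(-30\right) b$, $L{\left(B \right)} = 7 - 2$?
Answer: $35 i \sqrt{2} \approx 49.497 i$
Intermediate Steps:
$L{\left(B \right)} = 5$
$b = -12$ ($b = -10 - 2 = -12$)
$G = -1800$ ($G = \left(-5\right) \left(-30\right) \left(-12\right) = 150 \left(-12\right) = -1800$)
$z{\left(q \right)} = - 130 q$ ($z{\left(q \right)} = - 65 \cdot 2 q = - 130 q$)
$\sqrt{z{\left(L{\left(-2 \right)} \right)} + G} = \sqrt{\left(-130\right) 5 - 1800} = \sqrt{-650 - 1800} = \sqrt{-2450} = 35 i \sqrt{2}$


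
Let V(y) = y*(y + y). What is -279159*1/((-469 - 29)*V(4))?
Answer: 93053/5312 ≈ 17.518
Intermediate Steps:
V(y) = 2*y² (V(y) = y*(2*y) = 2*y²)
-279159*1/((-469 - 29)*V(4)) = -279159*1/(32*(-469 - 29)) = -279159/((2*16)*(-498)) = -279159/(32*(-498)) = -279159/(-15936) = -279159*(-1/15936) = 93053/5312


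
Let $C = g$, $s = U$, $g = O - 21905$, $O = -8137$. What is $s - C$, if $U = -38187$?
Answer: $-8145$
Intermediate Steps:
$g = -30042$ ($g = -8137 - 21905 = -30042$)
$s = -38187$
$C = -30042$
$s - C = -38187 - -30042 = -38187 + 30042 = -8145$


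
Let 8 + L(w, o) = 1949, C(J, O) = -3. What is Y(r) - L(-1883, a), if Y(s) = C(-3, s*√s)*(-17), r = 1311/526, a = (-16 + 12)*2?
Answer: -1890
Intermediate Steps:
a = -8 (a = -4*2 = -8)
L(w, o) = 1941 (L(w, o) = -8 + 1949 = 1941)
r = 1311/526 (r = 1311*(1/526) = 1311/526 ≈ 2.4924)
Y(s) = 51 (Y(s) = -3*(-17) = 51)
Y(r) - L(-1883, a) = 51 - 1*1941 = 51 - 1941 = -1890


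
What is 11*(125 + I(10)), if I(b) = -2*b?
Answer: 1155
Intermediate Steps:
11*(125 + I(10)) = 11*(125 - 2*10) = 11*(125 - 20) = 11*105 = 1155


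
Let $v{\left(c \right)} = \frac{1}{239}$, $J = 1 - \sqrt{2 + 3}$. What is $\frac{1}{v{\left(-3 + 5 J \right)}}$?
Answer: $239$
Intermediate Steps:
$J = 1 - \sqrt{5} \approx -1.2361$
$v{\left(c \right)} = \frac{1}{239}$
$\frac{1}{v{\left(-3 + 5 J \right)}} = \frac{1}{\frac{1}{239}} = 239$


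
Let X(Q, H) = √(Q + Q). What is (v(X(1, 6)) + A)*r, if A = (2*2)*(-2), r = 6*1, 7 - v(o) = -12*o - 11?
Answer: 60 + 72*√2 ≈ 161.82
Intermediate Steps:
X(Q, H) = √2*√Q (X(Q, H) = √(2*Q) = √2*√Q)
v(o) = 18 + 12*o (v(o) = 7 - (-12*o - 11) = 7 - (-11 - 12*o) = 7 + (11 + 12*o) = 18 + 12*o)
r = 6
A = -8 (A = 4*(-2) = -8)
(v(X(1, 6)) + A)*r = ((18 + 12*(√2*√1)) - 8)*6 = ((18 + 12*(√2*1)) - 8)*6 = ((18 + 12*√2) - 8)*6 = (10 + 12*√2)*6 = 60 + 72*√2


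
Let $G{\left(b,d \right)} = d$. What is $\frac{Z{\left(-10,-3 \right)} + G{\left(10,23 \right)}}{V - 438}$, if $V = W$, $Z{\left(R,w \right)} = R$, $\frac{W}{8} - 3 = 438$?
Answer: $\frac{13}{3090} \approx 0.0042071$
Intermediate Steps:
$W = 3528$ ($W = 24 + 8 \cdot 438 = 24 + 3504 = 3528$)
$V = 3528$
$\frac{Z{\left(-10,-3 \right)} + G{\left(10,23 \right)}}{V - 438} = \frac{-10 + 23}{3528 - 438} = \frac{13}{3090}$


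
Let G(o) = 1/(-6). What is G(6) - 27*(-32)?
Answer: 5183/6 ≈ 863.83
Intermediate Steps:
G(o) = -⅙
G(6) - 27*(-32) = -⅙ - 27*(-32) = -⅙ + 864 = 5183/6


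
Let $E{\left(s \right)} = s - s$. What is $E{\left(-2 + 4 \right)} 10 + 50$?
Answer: $50$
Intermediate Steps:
$E{\left(s \right)} = 0$
$E{\left(-2 + 4 \right)} 10 + 50 = 0 \cdot 10 + 50 = 0 + 50 = 50$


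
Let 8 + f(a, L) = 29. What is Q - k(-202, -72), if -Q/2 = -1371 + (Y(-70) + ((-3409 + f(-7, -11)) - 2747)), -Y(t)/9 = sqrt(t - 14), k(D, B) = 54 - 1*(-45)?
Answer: 14913 + 36*I*sqrt(21) ≈ 14913.0 + 164.97*I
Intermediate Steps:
f(a, L) = 21 (f(a, L) = -8 + 29 = 21)
k(D, B) = 99 (k(D, B) = 54 + 45 = 99)
Y(t) = -9*sqrt(-14 + t) (Y(t) = -9*sqrt(t - 14) = -9*sqrt(-14 + t))
Q = 15012 + 36*I*sqrt(21) (Q = -2*(-1371 + (-9*sqrt(-14 - 70) + ((-3409 + 21) - 2747))) = -2*(-1371 + (-18*I*sqrt(21) + (-3388 - 2747))) = -2*(-1371 + (-18*I*sqrt(21) - 6135)) = -2*(-1371 + (-6135 - 18*I*sqrt(21))) = -2*(-7506 - 18*I*sqrt(21)) = 15012 + 36*I*sqrt(21) ≈ 15012.0 + 164.97*I)
Q - k(-202, -72) = (15012 + 36*I*sqrt(21)) - 1*99 = (15012 + 36*I*sqrt(21)) - 99 = 14913 + 36*I*sqrt(21)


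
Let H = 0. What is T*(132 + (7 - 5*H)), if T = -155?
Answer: -21545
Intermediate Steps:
T*(132 + (7 - 5*H)) = -155*(132 + (7 - 5*0)) = -155*(132 + (7 + 0)) = -155*(132 + 7) = -155*139 = -21545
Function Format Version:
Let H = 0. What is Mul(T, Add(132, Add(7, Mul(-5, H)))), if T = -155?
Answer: -21545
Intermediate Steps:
Mul(T, Add(132, Add(7, Mul(-5, H)))) = Mul(-155, Add(132, Add(7, Mul(-5, 0)))) = Mul(-155, Add(132, Add(7, 0))) = Mul(-155, Add(132, 7)) = Mul(-155, 139) = -21545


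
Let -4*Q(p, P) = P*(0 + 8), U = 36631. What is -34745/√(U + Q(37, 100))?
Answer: -34745*√36431/36431 ≈ -182.04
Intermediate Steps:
Q(p, P) = -2*P (Q(p, P) = -P*(0 + 8)/4 = -P*8/4 = -2*P)
-34745/√(U + Q(37, 100)) = -34745/√(36631 - 2*100) = -34745/√(36631 - 200) = -34745*√36431/36431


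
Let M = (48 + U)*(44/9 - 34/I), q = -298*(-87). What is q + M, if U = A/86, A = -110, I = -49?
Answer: 10134304/387 ≈ 26187.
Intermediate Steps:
U = -55/43 (U = -110/86 = -110*1/86 = -55/43 ≈ -1.2791)
q = 25926
M = 100942/387 (M = (48 - 55/43)*(44/9 - 34/(-49)) = 2009*(44*(⅑) - 34*(-1/49))/43 = 2009*(44/9 + 34/49)/43 = (2009/43)*(2462/441) = 100942/387 ≈ 260.83)
q + M = 25926 + 100942/387 = 10134304/387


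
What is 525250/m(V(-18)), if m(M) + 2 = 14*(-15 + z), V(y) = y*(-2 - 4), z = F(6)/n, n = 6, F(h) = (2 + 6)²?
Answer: -787875/94 ≈ -8381.7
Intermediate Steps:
F(h) = 64 (F(h) = 8² = 64)
z = 32/3 (z = 64/6 = 64*(⅙) = 32/3 ≈ 10.667)
V(y) = -6*y (V(y) = y*(-6) = -6*y)
m(M) = -188/3 (m(M) = -2 + 14*(-15 + 32/3) = -2 + 14*(-13/3) = -2 - 182/3 = -188/3)
525250/m(V(-18)) = 525250/(-188/3) = 525250*(-3/188) = -787875/94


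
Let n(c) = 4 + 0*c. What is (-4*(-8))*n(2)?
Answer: 128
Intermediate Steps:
n(c) = 4 (n(c) = 4 + 0 = 4)
(-4*(-8))*n(2) = -4*(-8)*4 = 32*4 = 128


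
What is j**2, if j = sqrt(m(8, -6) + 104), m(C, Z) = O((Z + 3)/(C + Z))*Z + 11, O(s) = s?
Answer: 124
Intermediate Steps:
m(C, Z) = 11 + Z*(3 + Z)/(C + Z) (m(C, Z) = ((Z + 3)/(C + Z))*Z + 11 = ((3 + Z)/(C + Z))*Z + 11 = Z*(3 + Z)/(C + Z) + 11 = 11 + Z*(3 + Z)/(C + Z))
j = 2*sqrt(31) (j = sqrt(((-6)**2 + 11*8 + 14*(-6))/(8 - 6) + 104) = sqrt((36 + 88 - 84)/2 + 104) = sqrt((1/2)*40 + 104) = sqrt(20 + 104) = sqrt(124) = 2*sqrt(31) ≈ 11.136)
j**2 = (2*sqrt(31))**2 = 124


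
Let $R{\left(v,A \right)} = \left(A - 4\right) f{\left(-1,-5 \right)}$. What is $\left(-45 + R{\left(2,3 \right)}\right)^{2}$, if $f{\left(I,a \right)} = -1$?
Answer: $1936$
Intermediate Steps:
$R{\left(v,A \right)} = 4 - A$ ($R{\left(v,A \right)} = \left(A - 4\right) \left(-1\right) = \left(-4 + A\right) \left(-1\right) = 4 - A$)
$\left(-45 + R{\left(2,3 \right)}\right)^{2} = \left(-45 + \left(4 - 3\right)\right)^{2} = \left(-45 + 1\right)^{2} = \left(-44\right)^{2} = 1936$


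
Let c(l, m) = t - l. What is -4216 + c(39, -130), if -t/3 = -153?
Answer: -3796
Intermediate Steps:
t = 459 (t = -3*(-153) = 459)
c(l, m) = 459 - l
-4216 + c(39, -130) = -4216 + (459 - 1*39) = -4216 + (459 - 39) = -4216 + 420 = -3796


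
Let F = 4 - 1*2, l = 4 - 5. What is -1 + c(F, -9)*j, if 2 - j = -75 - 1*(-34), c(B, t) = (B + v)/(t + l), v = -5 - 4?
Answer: 291/10 ≈ 29.100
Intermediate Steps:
l = -1
v = -9
F = 2 (F = 4 - 2 = 2)
c(B, t) = (-9 + B)/(-1 + t) (c(B, t) = (B - 9)/(t - 1) = (-9 + B)/(-1 + t))
j = 43 (j = 2 - (-75 - 1*(-34)) = 2 - (-75 + 34) = 2 - 1*(-41) = 2 + 41 = 43)
-1 + c(F, -9)*j = -1 + ((-9 + 2)/(-1 - 9))*43 = -1 + (-7/(-10))*43 = -1 - ⅒*(-7)*43 = -1 + (7/10)*43 = -1 + 301/10 = 291/10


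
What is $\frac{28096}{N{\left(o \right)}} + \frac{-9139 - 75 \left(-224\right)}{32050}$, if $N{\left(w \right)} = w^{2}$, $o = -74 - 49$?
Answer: $\frac{1016380069}{484884450} \approx 2.0961$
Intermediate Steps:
$o = -123$ ($o = -74 - 49 = -123$)
$\frac{28096}{N{\left(o \right)}} + \frac{-9139 - 75 \left(-224\right)}{32050} = \frac{28096}{\left(-123\right)^{2}} + \frac{-9139 - 75 \left(-224\right)}{32050} = \frac{28096}{15129} + \left(-9139 - -16800\right) \frac{1}{32050} = 28096 \cdot \frac{1}{15129} + \left(-9139 + 16800\right) \frac{1}{32050} = \frac{28096}{15129} + 7661 \cdot \frac{1}{32050} = \frac{28096}{15129} + \frac{7661}{32050} = \frac{1016380069}{484884450}$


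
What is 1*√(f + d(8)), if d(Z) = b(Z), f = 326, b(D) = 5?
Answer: √331 ≈ 18.193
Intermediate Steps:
d(Z) = 5
1*√(f + d(8)) = 1*√(326 + 5) = 1*√331 = √331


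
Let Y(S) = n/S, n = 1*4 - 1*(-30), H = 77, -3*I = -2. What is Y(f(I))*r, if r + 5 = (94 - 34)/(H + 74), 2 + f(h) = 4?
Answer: -11815/151 ≈ -78.245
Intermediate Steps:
I = ⅔ (I = -⅓*(-2) = ⅔ ≈ 0.66667)
f(h) = 2 (f(h) = -2 + 4 = 2)
n = 34 (n = 4 + 30 = 34)
r = -695/151 (r = -5 + (94 - 34)/(77 + 74) = -5 + 60/151 = -695/151 ≈ -4.6026)
Y(S) = 34/S
Y(f(I))*r = (34/2)*(-695/151) = (34*(½))*(-695/151) = 17*(-695/151) = -11815/151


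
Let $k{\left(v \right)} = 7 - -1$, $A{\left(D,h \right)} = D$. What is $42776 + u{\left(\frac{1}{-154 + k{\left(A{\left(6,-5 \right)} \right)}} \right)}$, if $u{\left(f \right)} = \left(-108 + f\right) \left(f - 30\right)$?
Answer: $\frac{980897205}{21316} \approx 46017.0$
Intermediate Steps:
$k{\left(v \right)} = 8$ ($k{\left(v \right)} = 7 + 1 = 8$)
$u{\left(f \right)} = \left(-108 + f\right) \left(-30 + f\right)$
$42776 + u{\left(\frac{1}{-154 + k{\left(A{\left(6,-5 \right)} \right)}} \right)} = 42776 + \left(3240 + \left(\frac{1}{-154 + 8}\right)^{2} - \frac{138}{-154 + 8}\right) = 42776 + \left(3240 + \left(\frac{1}{-146}\right)^{2} - \frac{138}{-146}\right) = 42776 + \left(3240 + \left(- \frac{1}{146}\right)^{2} - - \frac{69}{73}\right) = 42776 + \left(3240 + \frac{1}{21316} + \frac{69}{73}\right) = 42776 + \frac{69083989}{21316} = \frac{980897205}{21316}$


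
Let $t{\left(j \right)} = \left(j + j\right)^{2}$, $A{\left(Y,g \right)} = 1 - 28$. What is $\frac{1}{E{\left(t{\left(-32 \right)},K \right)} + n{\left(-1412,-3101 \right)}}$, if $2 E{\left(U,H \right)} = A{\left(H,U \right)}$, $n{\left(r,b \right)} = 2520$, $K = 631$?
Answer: $\frac{2}{5013} \approx 0.00039896$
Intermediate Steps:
$A{\left(Y,g \right)} = -27$
$t{\left(j \right)} = 4 j^{2}$ ($t{\left(j \right)} = \left(2 j\right)^{2} = 4 j^{2}$)
$E{\left(U,H \right)} = - \frac{27}{2}$ ($E{\left(U,H \right)} = \frac{1}{2} \left(-27\right) = - \frac{27}{2}$)
$\frac{1}{E{\left(t{\left(-32 \right)},K \right)} + n{\left(-1412,-3101 \right)}} = \frac{1}{- \frac{27}{2} + 2520} = \frac{1}{\frac{5013}{2}} = \frac{2}{5013}$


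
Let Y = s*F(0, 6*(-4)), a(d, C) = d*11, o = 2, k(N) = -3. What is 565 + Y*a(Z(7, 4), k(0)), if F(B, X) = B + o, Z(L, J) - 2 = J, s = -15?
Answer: -1415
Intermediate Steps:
Z(L, J) = 2 + J
a(d, C) = 11*d
F(B, X) = 2 + B (F(B, X) = B + 2 = 2 + B)
Y = -30 (Y = -15*(2 + 0) = -15*2 = -30)
565 + Y*a(Z(7, 4), k(0)) = 565 - 330*(2 + 4) = 565 - 330*6 = 565 - 30*66 = 565 - 1980 = -1415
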